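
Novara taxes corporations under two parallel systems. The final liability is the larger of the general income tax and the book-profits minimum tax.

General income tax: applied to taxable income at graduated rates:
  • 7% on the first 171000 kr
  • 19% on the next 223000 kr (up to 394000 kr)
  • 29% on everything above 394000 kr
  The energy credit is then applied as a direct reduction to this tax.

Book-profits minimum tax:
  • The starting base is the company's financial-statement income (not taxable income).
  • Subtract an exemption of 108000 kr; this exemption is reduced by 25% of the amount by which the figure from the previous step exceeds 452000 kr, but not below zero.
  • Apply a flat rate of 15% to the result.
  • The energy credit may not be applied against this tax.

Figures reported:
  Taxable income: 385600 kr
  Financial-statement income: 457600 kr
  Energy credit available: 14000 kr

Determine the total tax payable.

General income tax:
  171000 kr × 7% = 11970 kr
  214600 kr × 19% = 40774 kr
  → 52744 kr
  Less energy credit 14000 kr → 38744 kr

Book-profits minimum tax:
  Base (financial-statement income): 457600 kr
  Exemption: 108000 kr − 25% × (457600 kr − 452000 kr) = 108000 kr − 1400 kr = 106600 kr
  Base: 457600 kr − 106600 kr = 351000 kr
  351000 kr × 15% = 52650 kr

52650 kr > 38744 kr, so the book-profits minimum tax is the binding amount.

52650 kr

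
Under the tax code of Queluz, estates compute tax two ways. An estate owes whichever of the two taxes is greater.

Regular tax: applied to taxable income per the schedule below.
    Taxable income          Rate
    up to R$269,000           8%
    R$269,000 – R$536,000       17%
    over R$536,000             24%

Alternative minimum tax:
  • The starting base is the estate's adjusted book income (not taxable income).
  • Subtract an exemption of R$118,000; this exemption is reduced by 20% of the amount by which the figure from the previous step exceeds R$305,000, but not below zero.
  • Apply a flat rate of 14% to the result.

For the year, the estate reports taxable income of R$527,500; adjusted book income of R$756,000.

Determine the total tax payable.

R$101,948

Regular tax:
  R$269,000 × 8% = R$21,520
  R$258,500 × 17% = R$43,945
  → R$65,465

Alternative minimum tax:
  Base (adjusted book income): R$756,000
  Exemption: R$118,000 − 20% × (R$756,000 − R$305,000) = R$118,000 − R$90,200 = R$27,800
  Base: R$756,000 − R$27,800 = R$728,200
  R$728,200 × 14% = R$101,948

R$101,948 > R$65,465, so the alternative minimum tax is the binding amount.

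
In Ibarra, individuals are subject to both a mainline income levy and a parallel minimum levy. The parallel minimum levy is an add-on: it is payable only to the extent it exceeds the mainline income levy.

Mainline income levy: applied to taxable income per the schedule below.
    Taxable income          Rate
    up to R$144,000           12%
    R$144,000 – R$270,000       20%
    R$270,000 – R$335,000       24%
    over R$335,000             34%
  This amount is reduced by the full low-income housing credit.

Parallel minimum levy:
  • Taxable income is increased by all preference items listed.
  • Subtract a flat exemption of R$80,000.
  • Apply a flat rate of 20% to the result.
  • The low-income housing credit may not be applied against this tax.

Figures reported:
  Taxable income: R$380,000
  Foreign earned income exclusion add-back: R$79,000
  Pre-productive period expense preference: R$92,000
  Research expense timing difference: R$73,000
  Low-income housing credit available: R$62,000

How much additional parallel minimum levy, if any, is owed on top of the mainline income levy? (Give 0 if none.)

R$97,420

Mainline income levy:
  R$144,000 × 12% = R$17,280
  R$126,000 × 20% = R$25,200
  R$65,000 × 24% = R$15,600
  R$45,000 × 34% = R$15,300
  → R$73,380
  Less low-income housing credit R$62,000 → R$11,380

Parallel minimum levy:
  Adjusted income: R$380,000 + R$79,000 + R$92,000 + R$73,000 = R$624,000
  Less exemption R$80,000 → base R$544,000
  R$544,000 × 20% = R$108,800

Excess of parallel minimum levy over mainline income levy: R$108,800 − R$11,380 = R$97,420.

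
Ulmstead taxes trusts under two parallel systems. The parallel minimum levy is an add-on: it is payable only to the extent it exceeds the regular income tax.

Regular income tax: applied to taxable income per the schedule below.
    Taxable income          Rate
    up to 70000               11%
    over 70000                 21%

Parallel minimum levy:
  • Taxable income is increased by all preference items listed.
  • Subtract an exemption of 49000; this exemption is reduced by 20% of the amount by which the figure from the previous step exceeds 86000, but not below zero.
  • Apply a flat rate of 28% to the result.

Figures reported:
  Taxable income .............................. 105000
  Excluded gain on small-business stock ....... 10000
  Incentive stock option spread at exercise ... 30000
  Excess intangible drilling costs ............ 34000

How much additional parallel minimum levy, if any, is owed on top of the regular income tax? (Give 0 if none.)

Regular income tax:
  70000 × 11% = 7700
  35000 × 21% = 7350
  → 15050

Parallel minimum levy:
  Adjusted income: 105000 + 10000 + 30000 + 34000 = 179000
  Exemption: 49000 − 20% × (179000 − 86000) = 49000 − 18600 = 30400
  Base: 179000 − 30400 = 148600
  148600 × 28% = 41608

Excess of parallel minimum levy over regular income tax: 41608 − 15050 = 26558.

26558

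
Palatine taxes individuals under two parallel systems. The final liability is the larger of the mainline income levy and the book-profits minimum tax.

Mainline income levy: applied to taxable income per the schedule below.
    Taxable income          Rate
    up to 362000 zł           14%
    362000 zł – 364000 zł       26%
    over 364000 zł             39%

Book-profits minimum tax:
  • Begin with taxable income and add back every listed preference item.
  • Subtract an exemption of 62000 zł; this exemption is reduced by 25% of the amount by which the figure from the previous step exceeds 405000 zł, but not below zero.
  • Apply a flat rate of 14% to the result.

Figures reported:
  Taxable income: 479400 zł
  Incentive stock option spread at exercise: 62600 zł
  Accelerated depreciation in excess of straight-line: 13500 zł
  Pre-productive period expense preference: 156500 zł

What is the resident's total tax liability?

Book-profits minimum tax:
  Adjusted income: 479400 zł + 62600 zł + 13500 zł + 156500 zł = 712000 zł
  Exemption: 25% × (712000 zł − 405000 zł) = 76750 zł ≥ 62000 zł, so the exemption is fully phased out
  Base: 712000 zł − 0 zł = 712000 zł
  712000 zł × 14% = 99680 zł

Mainline income levy:
  362000 zł × 14% = 50680 zł
  2000 zł × 26% = 520 zł
  115400 zł × 39% = 45006 zł
  → 96206 zł

99680 zł > 96206 zł, so the book-profits minimum tax is the binding amount.

99680 zł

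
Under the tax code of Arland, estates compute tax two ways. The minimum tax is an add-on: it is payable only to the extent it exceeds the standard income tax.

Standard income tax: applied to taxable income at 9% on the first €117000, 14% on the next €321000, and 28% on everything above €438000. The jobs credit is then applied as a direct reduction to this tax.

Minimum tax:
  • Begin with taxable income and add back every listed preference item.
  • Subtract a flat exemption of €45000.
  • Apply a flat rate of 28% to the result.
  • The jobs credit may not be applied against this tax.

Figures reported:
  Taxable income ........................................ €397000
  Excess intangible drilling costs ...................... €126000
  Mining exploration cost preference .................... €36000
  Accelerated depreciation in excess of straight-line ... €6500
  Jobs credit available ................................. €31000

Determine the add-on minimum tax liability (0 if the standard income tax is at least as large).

Standard income tax:
  €117000 × 9% = €10530
  €280000 × 14% = €39200
  → €49730
  Less jobs credit €31000 → €18730

Minimum tax:
  Adjusted income: €397000 + €126000 + €36000 + €6500 = €565500
  Less exemption €45000 → base €520500
  €520500 × 28% = €145740

Excess of minimum tax over standard income tax: €145740 − €18730 = €127010.

€127010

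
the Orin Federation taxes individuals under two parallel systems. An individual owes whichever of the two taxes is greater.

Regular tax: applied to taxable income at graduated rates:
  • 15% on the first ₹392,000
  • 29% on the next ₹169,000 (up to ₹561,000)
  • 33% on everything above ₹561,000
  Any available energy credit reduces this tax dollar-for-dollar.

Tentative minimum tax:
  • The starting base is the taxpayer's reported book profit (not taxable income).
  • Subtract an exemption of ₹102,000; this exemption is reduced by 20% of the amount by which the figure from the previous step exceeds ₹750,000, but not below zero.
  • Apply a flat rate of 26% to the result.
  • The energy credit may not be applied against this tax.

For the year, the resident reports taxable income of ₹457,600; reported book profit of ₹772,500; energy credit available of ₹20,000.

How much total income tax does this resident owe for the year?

₹175,500

Tentative minimum tax:
  Base (reported book profit): ₹772,500
  Exemption: ₹102,000 − 20% × (₹772,500 − ₹750,000) = ₹102,000 − ₹4,500 = ₹97,500
  Base: ₹772,500 − ₹97,500 = ₹675,000
  ₹675,000 × 26% = ₹175,500

Regular tax:
  ₹392,000 × 15% = ₹58,800
  ₹65,600 × 29% = ₹19,024
  → ₹77,824
  Less energy credit ₹20,000 → ₹57,824

₹175,500 > ₹57,824, so the tentative minimum tax is the binding amount.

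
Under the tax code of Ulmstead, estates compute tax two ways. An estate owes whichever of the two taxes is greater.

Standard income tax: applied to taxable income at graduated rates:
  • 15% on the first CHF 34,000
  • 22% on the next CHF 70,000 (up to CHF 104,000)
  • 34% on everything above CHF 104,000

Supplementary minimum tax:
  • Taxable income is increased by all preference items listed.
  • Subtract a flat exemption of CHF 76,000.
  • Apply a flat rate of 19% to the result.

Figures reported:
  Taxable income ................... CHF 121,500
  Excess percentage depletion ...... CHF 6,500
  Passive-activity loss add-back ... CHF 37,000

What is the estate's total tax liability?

CHF 26,450

Standard income tax:
  CHF 34,000 × 15% = CHF 5,100
  CHF 70,000 × 22% = CHF 15,400
  CHF 17,500 × 34% = CHF 5,950
  → CHF 26,450

Supplementary minimum tax:
  Adjusted income: CHF 121,500 + CHF 6,500 + CHF 37,000 = CHF 165,000
  Less exemption CHF 76,000 → base CHF 89,000
  CHF 89,000 × 19% = CHF 16,910

CHF 26,450 > CHF 16,910, so the standard income tax governs.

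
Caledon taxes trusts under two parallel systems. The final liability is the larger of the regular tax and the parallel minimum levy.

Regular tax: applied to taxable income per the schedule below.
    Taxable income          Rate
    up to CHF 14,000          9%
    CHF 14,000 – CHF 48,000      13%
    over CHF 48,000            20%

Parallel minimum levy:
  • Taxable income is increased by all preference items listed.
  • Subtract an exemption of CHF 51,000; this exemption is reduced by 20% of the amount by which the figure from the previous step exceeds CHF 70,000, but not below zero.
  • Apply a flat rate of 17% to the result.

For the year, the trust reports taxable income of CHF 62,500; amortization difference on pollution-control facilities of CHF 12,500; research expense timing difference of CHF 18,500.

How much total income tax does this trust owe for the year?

Regular tax:
  CHF 14,000 × 9% = CHF 1,260
  CHF 34,000 × 13% = CHF 4,420
  CHF 14,500 × 20% = CHF 2,900
  → CHF 8,580

Parallel minimum levy:
  Adjusted income: CHF 62,500 + CHF 12,500 + CHF 18,500 = CHF 93,500
  Exemption: CHF 51,000 − 20% × (CHF 93,500 − CHF 70,000) = CHF 51,000 − CHF 4,700 = CHF 46,300
  Base: CHF 93,500 − CHF 46,300 = CHF 47,200
  CHF 47,200 × 17% = CHF 8,024

CHF 8,580 > CHF 8,024, so the regular tax governs.

CHF 8,580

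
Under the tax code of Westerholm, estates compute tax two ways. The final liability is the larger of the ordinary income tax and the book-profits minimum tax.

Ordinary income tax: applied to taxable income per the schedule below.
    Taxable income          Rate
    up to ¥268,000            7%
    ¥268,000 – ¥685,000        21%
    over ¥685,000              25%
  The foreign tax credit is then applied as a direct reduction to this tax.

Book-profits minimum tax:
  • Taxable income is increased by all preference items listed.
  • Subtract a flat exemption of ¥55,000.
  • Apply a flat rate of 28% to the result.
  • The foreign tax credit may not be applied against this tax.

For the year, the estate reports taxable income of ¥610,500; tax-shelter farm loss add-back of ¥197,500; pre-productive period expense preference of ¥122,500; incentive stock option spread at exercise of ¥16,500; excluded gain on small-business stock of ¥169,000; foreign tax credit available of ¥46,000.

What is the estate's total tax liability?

¥297,080

Book-profits minimum tax:
  Adjusted income: ¥610,500 + ¥197,500 + ¥122,500 + ¥16,500 + ¥169,000 = ¥1,116,000
  Less exemption ¥55,000 → base ¥1,061,000
  ¥1,061,000 × 28% = ¥297,080

Ordinary income tax:
  ¥268,000 × 7% = ¥18,760
  ¥342,500 × 21% = ¥71,925
  → ¥90,685
  Less foreign tax credit ¥46,000 → ¥44,685

¥297,080 > ¥44,685, so the book-profits minimum tax is the binding amount.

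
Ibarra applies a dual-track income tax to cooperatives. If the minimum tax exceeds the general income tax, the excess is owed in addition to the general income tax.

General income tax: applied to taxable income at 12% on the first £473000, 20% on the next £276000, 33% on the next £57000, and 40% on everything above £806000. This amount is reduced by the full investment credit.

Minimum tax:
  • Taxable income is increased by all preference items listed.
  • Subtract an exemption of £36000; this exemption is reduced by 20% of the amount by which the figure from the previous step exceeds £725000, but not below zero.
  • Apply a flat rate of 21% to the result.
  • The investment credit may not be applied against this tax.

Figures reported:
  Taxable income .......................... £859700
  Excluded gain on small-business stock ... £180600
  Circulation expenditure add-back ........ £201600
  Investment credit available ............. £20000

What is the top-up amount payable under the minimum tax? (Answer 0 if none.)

Minimum tax:
  Adjusted income: £859700 + £180600 + £201600 = £1241900
  Exemption: 20% × (£1241900 − £725000) = £103380 ≥ £36000, so the exemption is fully phased out
  Base: £1241900 − £0 = £1241900
  £1241900 × 21% = £260799

General income tax:
  £473000 × 12% = £56760
  £276000 × 20% = £55200
  £57000 × 33% = £18810
  £53700 × 40% = £21480
  → £152250
  Less investment credit £20000 → £132250

Excess of minimum tax over general income tax: £260799 − £132250 = £128549.

£128549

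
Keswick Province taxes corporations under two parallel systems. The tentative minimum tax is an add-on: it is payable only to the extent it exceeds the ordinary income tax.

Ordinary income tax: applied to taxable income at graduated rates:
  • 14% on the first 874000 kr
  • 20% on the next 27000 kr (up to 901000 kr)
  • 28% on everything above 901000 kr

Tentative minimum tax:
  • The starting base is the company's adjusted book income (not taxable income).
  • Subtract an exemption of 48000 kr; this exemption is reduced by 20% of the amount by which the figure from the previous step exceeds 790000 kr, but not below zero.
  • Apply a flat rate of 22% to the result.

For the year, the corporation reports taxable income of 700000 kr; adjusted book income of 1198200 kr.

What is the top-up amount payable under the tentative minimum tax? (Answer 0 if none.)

Ordinary income tax:
  700000 kr × 14% = 98000 kr

Tentative minimum tax:
  Base (adjusted book income): 1198200 kr
  Exemption: 20% × (1198200 kr − 790000 kr) = 81640 kr ≥ 48000 kr, so the exemption is fully phased out
  Base: 1198200 kr − 0 kr = 1198200 kr
  1198200 kr × 22% = 263604 kr

Excess of tentative minimum tax over ordinary income tax: 263604 kr − 98000 kr = 165604 kr.

165604 kr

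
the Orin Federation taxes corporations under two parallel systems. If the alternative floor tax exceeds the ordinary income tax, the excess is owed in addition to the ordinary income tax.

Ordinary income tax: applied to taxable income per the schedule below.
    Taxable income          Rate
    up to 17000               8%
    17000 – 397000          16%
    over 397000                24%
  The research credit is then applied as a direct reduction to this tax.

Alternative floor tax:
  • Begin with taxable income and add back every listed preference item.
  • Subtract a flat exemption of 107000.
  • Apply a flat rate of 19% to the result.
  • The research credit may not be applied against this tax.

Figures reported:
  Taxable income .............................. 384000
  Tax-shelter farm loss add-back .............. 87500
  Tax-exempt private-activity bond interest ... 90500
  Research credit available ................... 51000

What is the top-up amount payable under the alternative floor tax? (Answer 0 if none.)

77370

Alternative floor tax:
  Adjusted income: 384000 + 87500 + 90500 = 562000
  Less exemption 107000 → base 455000
  455000 × 19% = 86450

Ordinary income tax:
  17000 × 8% = 1360
  367000 × 16% = 58720
  → 60080
  Less research credit 51000 → 9080

Excess of alternative floor tax over ordinary income tax: 86450 − 9080 = 77370.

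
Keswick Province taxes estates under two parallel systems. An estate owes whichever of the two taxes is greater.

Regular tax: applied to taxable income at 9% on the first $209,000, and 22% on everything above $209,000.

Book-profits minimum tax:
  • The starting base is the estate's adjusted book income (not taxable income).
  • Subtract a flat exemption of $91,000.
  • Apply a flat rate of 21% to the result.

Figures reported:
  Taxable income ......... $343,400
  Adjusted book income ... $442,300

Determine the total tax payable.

Regular tax:
  $209,000 × 9% = $18,810
  $134,400 × 22% = $29,568
  → $48,378

Book-profits minimum tax:
  Base (adjusted book income): $442,300
  Less exemption $91,000 → base $351,300
  $351,300 × 21% = $73,773

$73,773 > $48,378, so the book-profits minimum tax is the binding amount.

$73,773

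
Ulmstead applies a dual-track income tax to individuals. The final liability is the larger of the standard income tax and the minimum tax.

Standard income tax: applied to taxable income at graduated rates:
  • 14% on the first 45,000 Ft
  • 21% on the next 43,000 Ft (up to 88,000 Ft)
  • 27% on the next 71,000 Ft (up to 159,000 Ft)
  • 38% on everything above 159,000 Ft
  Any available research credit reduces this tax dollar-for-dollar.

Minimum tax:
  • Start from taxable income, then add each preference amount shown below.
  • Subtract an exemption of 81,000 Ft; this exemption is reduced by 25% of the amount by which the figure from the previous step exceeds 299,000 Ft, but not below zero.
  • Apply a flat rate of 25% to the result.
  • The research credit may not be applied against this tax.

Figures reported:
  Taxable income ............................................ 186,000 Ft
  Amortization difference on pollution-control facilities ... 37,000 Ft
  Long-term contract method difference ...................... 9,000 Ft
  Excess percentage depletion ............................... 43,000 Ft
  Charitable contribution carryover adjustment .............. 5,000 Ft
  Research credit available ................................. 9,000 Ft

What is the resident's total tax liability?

49,750 Ft

Standard income tax:
  45,000 Ft × 14% = 6,300 Ft
  43,000 Ft × 21% = 9,030 Ft
  71,000 Ft × 27% = 19,170 Ft
  27,000 Ft × 38% = 10,260 Ft
  → 44,760 Ft
  Less research credit 9,000 Ft → 35,760 Ft

Minimum tax:
  Adjusted income: 186,000 Ft + 37,000 Ft + 9,000 Ft + 43,000 Ft + 5,000 Ft = 280,000 Ft
  Exemption: 280,000 Ft ≤ 299,000 Ft, so full 81,000 Ft applies
  Base: 280,000 Ft − 81,000 Ft = 199,000 Ft
  199,000 Ft × 25% = 49,750 Ft

49,750 Ft > 35,760 Ft, so the minimum tax is the binding amount.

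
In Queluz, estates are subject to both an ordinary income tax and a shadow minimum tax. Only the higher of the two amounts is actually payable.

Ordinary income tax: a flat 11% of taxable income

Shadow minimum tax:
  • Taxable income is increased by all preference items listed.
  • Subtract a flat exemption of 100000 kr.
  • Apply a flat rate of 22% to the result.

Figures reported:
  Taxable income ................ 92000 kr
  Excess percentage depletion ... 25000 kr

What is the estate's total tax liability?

Ordinary income tax:
  92000 kr × 11% = 10120 kr

Shadow minimum tax:
  Adjusted income: 92000 kr + 25000 kr = 117000 kr
  Less exemption 100000 kr → base 17000 kr
  17000 kr × 22% = 3740 kr

10120 kr > 3740 kr, so the ordinary income tax governs.

10120 kr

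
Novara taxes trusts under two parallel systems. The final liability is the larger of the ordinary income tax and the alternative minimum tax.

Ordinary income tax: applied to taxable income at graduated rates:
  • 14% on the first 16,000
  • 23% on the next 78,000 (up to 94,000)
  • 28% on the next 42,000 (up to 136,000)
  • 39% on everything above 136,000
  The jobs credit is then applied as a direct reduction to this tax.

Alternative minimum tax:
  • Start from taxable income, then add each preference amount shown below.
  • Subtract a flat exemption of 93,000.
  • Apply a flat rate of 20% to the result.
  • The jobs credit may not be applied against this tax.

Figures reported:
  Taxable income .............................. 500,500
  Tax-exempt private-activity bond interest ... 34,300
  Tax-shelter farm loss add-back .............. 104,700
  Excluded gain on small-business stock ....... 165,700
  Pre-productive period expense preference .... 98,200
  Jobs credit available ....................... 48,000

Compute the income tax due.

Ordinary income tax:
  16,000 × 14% = 2,240
  78,000 × 23% = 17,940
  42,000 × 28% = 11,760
  364,500 × 39% = 142,155
  → 174,095
  Less jobs credit 48,000 → 126,095

Alternative minimum tax:
  Adjusted income: 500,500 + 34,300 + 104,700 + 165,700 + 98,200 = 903,400
  Less exemption 93,000 → base 810,400
  810,400 × 20% = 162,080

162,080 > 126,095, so the alternative minimum tax is the binding amount.

162,080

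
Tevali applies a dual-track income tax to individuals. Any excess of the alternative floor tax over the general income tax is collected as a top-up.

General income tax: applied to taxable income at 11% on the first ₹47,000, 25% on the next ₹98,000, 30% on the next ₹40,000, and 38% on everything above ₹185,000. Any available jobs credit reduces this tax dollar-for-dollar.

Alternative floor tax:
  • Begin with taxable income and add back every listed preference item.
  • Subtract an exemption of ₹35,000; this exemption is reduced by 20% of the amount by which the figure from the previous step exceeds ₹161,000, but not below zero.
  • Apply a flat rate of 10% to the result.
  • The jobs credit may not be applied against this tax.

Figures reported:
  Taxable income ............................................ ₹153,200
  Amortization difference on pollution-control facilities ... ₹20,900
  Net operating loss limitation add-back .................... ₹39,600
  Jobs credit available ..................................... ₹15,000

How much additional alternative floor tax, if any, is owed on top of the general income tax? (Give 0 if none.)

₹1,794

Alternative floor tax:
  Adjusted income: ₹153,200 + ₹20,900 + ₹39,600 = ₹213,700
  Exemption: ₹35,000 − 20% × (₹213,700 − ₹161,000) = ₹35,000 − ₹10,540 = ₹24,460
  Base: ₹213,700 − ₹24,460 = ₹189,240
  ₹189,240 × 10% = ₹18,924

General income tax:
  ₹47,000 × 11% = ₹5,170
  ₹98,000 × 25% = ₹24,500
  ₹8,200 × 30% = ₹2,460
  → ₹32,130
  Less jobs credit ₹15,000 → ₹17,130

Excess of alternative floor tax over general income tax: ₹18,924 − ₹17,130 = ₹1,794.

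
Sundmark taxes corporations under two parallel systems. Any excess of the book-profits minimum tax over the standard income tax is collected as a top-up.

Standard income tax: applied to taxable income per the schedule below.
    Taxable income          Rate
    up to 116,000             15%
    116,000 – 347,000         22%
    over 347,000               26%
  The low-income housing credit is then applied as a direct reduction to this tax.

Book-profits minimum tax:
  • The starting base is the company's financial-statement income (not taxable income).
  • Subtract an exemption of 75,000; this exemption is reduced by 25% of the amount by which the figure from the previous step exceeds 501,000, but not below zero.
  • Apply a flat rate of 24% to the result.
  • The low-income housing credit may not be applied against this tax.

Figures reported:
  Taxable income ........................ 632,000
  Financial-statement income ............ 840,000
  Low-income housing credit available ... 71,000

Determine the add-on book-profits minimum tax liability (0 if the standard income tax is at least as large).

Standard income tax:
  116,000 × 15% = 17,400
  231,000 × 22% = 50,820
  285,000 × 26% = 74,100
  → 142,320
  Less low-income housing credit 71,000 → 71,320

Book-profits minimum tax:
  Base (financial-statement income): 840,000
  Exemption: 25% × (840,000 − 501,000) = 84,750 ≥ 75,000, so the exemption is fully phased out
  Base: 840,000 − 0 = 840,000
  840,000 × 24% = 201,600

Excess of book-profits minimum tax over standard income tax: 201,600 − 71,320 = 130,280.

130,280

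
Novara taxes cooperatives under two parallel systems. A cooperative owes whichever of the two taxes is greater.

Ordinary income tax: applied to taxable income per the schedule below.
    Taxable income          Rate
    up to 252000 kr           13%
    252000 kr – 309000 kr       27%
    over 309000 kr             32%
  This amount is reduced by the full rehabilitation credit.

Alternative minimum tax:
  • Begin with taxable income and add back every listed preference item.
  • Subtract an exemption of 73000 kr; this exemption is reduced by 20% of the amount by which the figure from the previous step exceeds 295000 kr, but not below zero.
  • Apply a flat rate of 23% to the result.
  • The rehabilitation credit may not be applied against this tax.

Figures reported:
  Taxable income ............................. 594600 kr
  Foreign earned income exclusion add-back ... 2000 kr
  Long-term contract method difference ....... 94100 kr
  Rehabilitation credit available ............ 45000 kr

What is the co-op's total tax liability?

158861 kr

Ordinary income tax:
  252000 kr × 13% = 32760 kr
  57000 kr × 27% = 15390 kr
  285600 kr × 32% = 91392 kr
  → 139542 kr
  Less rehabilitation credit 45000 kr → 94542 kr

Alternative minimum tax:
  Adjusted income: 594600 kr + 2000 kr + 94100 kr = 690700 kr
  Exemption: 20% × (690700 kr − 295000 kr) = 79140 kr ≥ 73000 kr, so the exemption is fully phased out
  Base: 690700 kr − 0 kr = 690700 kr
  690700 kr × 23% = 158861 kr

158861 kr > 94542 kr, so the alternative minimum tax is the binding amount.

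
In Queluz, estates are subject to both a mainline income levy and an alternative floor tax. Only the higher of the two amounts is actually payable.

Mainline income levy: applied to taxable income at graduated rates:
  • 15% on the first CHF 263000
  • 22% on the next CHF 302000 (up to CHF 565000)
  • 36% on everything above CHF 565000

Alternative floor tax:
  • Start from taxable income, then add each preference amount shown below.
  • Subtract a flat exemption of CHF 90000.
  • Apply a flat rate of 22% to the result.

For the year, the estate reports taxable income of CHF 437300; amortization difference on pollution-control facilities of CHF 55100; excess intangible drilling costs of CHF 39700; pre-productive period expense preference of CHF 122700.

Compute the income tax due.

Mainline income levy:
  CHF 263000 × 15% = CHF 39450
  CHF 174300 × 22% = CHF 38346
  → CHF 77796

Alternative floor tax:
  Adjusted income: CHF 437300 + CHF 55100 + CHF 39700 + CHF 122700 = CHF 654800
  Less exemption CHF 90000 → base CHF 564800
  CHF 564800 × 22% = CHF 124256

CHF 124256 > CHF 77796, so the alternative floor tax is the binding amount.

CHF 124256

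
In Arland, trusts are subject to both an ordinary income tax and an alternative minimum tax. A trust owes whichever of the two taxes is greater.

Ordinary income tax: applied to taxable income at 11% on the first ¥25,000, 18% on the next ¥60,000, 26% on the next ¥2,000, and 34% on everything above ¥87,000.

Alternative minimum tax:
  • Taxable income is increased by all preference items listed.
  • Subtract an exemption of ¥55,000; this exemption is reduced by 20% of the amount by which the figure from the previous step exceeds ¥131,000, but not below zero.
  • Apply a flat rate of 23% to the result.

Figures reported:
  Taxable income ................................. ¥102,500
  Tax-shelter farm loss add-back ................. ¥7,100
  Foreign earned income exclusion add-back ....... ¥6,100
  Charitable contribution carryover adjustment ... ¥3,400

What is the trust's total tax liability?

¥19,340

Alternative minimum tax:
  Adjusted income: ¥102,500 + ¥7,100 + ¥6,100 + ¥3,400 = ¥119,100
  Exemption: ¥119,100 ≤ ¥131,000, so full ¥55,000 applies
  Base: ¥119,100 − ¥55,000 = ¥64,100
  ¥64,100 × 23% = ¥14,743

Ordinary income tax:
  ¥25,000 × 11% = ¥2,750
  ¥60,000 × 18% = ¥10,800
  ¥2,000 × 26% = ¥520
  ¥15,500 × 34% = ¥5,270
  → ¥19,340

¥19,340 > ¥14,743, so the ordinary income tax governs.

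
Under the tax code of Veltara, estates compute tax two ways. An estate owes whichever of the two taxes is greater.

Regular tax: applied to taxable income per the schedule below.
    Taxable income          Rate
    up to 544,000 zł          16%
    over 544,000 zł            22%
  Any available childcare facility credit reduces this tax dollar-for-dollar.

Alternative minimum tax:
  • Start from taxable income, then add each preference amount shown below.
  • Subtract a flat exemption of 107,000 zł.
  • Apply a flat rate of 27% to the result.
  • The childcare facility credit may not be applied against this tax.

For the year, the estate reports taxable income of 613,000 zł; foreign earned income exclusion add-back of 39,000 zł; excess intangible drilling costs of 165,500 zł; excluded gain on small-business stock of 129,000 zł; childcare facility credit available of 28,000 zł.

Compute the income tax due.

Alternative minimum tax:
  Adjusted income: 613,000 zł + 39,000 zł + 165,500 zł + 129,000 zł = 946,500 zł
  Less exemption 107,000 zł → base 839,500 zł
  839,500 zł × 27% = 226,665 zł

Regular tax:
  544,000 zł × 16% = 87,040 zł
  69,000 zł × 22% = 15,180 zł
  → 102,220 zł
  Less childcare facility credit 28,000 zł → 74,220 zł

226,665 zł > 74,220 zł, so the alternative minimum tax is the binding amount.

226,665 zł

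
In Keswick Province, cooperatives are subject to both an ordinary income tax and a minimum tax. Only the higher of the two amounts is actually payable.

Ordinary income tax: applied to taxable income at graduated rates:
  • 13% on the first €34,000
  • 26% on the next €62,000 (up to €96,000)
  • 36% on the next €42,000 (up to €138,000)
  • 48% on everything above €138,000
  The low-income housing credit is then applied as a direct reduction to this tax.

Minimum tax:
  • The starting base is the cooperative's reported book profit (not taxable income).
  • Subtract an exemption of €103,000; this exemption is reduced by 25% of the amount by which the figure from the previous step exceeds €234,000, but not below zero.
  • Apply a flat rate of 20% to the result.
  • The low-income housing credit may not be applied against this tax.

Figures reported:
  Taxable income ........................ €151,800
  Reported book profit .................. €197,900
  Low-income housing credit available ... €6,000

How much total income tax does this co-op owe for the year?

Ordinary income tax:
  €34,000 × 13% = €4,420
  €62,000 × 26% = €16,120
  €42,000 × 36% = €15,120
  €13,800 × 48% = €6,624
  → €42,284
  Less low-income housing credit €6,000 → €36,284

Minimum tax:
  Base (reported book profit): €197,900
  Exemption: €197,900 ≤ €234,000, so full €103,000 applies
  Base: €197,900 − €103,000 = €94,900
  €94,900 × 20% = €18,980

€36,284 > €18,980, so the ordinary income tax governs.

€36,284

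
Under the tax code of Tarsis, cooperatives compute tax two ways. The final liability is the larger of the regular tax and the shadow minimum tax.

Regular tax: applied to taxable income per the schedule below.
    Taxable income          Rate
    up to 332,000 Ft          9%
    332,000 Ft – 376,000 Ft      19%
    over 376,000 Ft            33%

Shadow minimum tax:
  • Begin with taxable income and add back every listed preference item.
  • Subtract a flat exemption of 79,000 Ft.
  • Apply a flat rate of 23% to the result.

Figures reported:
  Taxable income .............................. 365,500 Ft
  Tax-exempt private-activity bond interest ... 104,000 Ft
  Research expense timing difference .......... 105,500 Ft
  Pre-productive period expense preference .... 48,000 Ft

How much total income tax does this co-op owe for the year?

Regular tax:
  332,000 Ft × 9% = 29,880 Ft
  33,500 Ft × 19% = 6,365 Ft
  → 36,245 Ft

Shadow minimum tax:
  Adjusted income: 365,500 Ft + 104,000 Ft + 105,500 Ft + 48,000 Ft = 623,000 Ft
  Less exemption 79,000 Ft → base 544,000 Ft
  544,000 Ft × 23% = 125,120 Ft

125,120 Ft > 36,245 Ft, so the shadow minimum tax is the binding amount.

125,120 Ft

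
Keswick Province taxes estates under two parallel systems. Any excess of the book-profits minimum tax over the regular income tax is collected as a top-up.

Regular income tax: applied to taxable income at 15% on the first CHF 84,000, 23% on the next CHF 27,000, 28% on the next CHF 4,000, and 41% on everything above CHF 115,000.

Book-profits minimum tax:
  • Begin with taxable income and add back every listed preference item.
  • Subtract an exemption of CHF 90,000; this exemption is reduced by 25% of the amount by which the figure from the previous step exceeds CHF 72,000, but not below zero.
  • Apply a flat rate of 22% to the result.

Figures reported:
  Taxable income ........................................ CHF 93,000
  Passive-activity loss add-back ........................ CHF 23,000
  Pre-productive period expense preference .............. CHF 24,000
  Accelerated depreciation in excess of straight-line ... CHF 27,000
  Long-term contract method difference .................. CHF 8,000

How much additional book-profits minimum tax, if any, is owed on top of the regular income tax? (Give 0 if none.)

Regular income tax:
  CHF 84,000 × 15% = CHF 12,600
  CHF 9,000 × 23% = CHF 2,070
  → CHF 14,670

Book-profits minimum tax:
  Adjusted income: CHF 93,000 + CHF 23,000 + CHF 24,000 + CHF 27,000 + CHF 8,000 = CHF 175,000
  Exemption: CHF 90,000 − 25% × (CHF 175,000 − CHF 72,000) = CHF 90,000 − CHF 25,750 = CHF 64,250
  Base: CHF 175,000 − CHF 64,250 = CHF 110,750
  CHF 110,750 × 22% = CHF 24,365

Excess of book-profits minimum tax over regular income tax: CHF 24,365 − CHF 14,670 = CHF 9,695.

CHF 9,695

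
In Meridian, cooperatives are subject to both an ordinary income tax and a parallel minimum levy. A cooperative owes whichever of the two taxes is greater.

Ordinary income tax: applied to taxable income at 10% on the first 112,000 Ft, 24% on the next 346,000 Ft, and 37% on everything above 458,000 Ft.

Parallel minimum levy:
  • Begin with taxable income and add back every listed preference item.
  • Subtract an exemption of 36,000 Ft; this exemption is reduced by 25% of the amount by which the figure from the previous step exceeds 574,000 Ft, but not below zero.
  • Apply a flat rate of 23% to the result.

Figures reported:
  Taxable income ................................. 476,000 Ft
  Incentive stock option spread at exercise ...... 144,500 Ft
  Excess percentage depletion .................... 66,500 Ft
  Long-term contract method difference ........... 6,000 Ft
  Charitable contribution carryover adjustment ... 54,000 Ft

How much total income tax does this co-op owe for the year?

Parallel minimum levy:
  Adjusted income: 476,000 Ft + 144,500 Ft + 66,500 Ft + 6,000 Ft + 54,000 Ft = 747,000 Ft
  Exemption: 25% × (747,000 Ft − 574,000 Ft) = 43,250 Ft ≥ 36,000 Ft, so the exemption is fully phased out
  Base: 747,000 Ft − 0 Ft = 747,000 Ft
  747,000 Ft × 23% = 171,810 Ft

Ordinary income tax:
  112,000 Ft × 10% = 11,200 Ft
  346,000 Ft × 24% = 83,040 Ft
  18,000 Ft × 37% = 6,660 Ft
  → 100,900 Ft

171,810 Ft > 100,900 Ft, so the parallel minimum levy is the binding amount.

171,810 Ft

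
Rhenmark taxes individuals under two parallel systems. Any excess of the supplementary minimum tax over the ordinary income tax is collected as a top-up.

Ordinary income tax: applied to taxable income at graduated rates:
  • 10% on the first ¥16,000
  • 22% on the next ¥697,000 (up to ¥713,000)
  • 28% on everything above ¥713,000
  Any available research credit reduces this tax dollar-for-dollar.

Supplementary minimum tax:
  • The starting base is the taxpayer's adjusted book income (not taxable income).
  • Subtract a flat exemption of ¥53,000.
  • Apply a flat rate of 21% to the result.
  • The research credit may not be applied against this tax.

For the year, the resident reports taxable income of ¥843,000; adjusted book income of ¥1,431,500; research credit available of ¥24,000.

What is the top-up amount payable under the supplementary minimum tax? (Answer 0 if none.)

¥122,145

Ordinary income tax:
  ¥16,000 × 10% = ¥1,600
  ¥697,000 × 22% = ¥153,340
  ¥130,000 × 28% = ¥36,400
  → ¥191,340
  Less research credit ¥24,000 → ¥167,340

Supplementary minimum tax:
  Base (adjusted book income): ¥1,431,500
  Less exemption ¥53,000 → base ¥1,378,500
  ¥1,378,500 × 21% = ¥289,485

Excess of supplementary minimum tax over ordinary income tax: ¥289,485 − ¥167,340 = ¥122,145.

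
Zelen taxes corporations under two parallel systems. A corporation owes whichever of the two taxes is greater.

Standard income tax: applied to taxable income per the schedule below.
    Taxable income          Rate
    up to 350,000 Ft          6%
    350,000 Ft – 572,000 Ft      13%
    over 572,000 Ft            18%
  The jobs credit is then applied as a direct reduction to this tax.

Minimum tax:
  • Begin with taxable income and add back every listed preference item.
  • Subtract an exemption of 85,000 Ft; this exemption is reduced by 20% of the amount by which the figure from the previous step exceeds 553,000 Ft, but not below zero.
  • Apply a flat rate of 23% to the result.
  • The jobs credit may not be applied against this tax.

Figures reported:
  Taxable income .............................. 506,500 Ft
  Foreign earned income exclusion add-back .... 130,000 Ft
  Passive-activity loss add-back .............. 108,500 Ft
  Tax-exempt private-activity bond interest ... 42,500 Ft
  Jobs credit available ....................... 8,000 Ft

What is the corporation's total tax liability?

172,362 Ft

Minimum tax:
  Adjusted income: 506,500 Ft + 130,000 Ft + 108,500 Ft + 42,500 Ft = 787,500 Ft
  Exemption: 85,000 Ft − 20% × (787,500 Ft − 553,000 Ft) = 85,000 Ft − 46,900 Ft = 38,100 Ft
  Base: 787,500 Ft − 38,100 Ft = 749,400 Ft
  749,400 Ft × 23% = 172,362 Ft

Standard income tax:
  350,000 Ft × 6% = 21,000 Ft
  156,500 Ft × 13% = 20,345 Ft
  → 41,345 Ft
  Less jobs credit 8,000 Ft → 33,345 Ft

172,362 Ft > 33,345 Ft, so the minimum tax is the binding amount.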